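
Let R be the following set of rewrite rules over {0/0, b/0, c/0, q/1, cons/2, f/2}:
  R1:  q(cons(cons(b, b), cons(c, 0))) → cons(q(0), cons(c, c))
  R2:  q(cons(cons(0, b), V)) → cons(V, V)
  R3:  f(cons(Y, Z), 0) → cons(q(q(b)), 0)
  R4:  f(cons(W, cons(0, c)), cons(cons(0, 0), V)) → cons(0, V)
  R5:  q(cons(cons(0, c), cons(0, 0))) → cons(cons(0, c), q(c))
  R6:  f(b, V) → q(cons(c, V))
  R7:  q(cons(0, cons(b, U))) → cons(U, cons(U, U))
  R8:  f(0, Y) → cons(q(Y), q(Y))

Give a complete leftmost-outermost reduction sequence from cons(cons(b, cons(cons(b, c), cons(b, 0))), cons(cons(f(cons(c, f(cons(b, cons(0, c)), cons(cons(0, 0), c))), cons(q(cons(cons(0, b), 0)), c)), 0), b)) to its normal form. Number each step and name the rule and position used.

1. cons(cons(b, cons(cons(b, c), cons(b, 0))), cons(cons(f(cons(c, f(cons(b, cons(0, c)), cons(cons(0, 0), c))), cons(q(cons(cons(0, b), 0)), c)), 0), b))  →  cons(cons(b, cons(cons(b, c), cons(b, 0))), cons(cons(f(cons(c, cons(0, c)), cons(q(cons(cons(0, b), 0)), c)), 0), b))   [R4 at 2.1.1.1.2]
2. cons(cons(b, cons(cons(b, c), cons(b, 0))), cons(cons(f(cons(c, cons(0, c)), cons(q(cons(cons(0, b), 0)), c)), 0), b))  →  cons(cons(b, cons(cons(b, c), cons(b, 0))), cons(cons(f(cons(c, cons(0, c)), cons(cons(0, 0), c)), 0), b))   [R2 at 2.1.1.2.1]
3. cons(cons(b, cons(cons(b, c), cons(b, 0))), cons(cons(f(cons(c, cons(0, c)), cons(cons(0, 0), c)), 0), b))  →  cons(cons(b, cons(cons(b, c), cons(b, 0))), cons(cons(cons(0, c), 0), b))   [R4 at 2.1.1]

cons(cons(b, cons(cons(b, c), cons(b, 0))), cons(cons(cons(0, c), 0), b))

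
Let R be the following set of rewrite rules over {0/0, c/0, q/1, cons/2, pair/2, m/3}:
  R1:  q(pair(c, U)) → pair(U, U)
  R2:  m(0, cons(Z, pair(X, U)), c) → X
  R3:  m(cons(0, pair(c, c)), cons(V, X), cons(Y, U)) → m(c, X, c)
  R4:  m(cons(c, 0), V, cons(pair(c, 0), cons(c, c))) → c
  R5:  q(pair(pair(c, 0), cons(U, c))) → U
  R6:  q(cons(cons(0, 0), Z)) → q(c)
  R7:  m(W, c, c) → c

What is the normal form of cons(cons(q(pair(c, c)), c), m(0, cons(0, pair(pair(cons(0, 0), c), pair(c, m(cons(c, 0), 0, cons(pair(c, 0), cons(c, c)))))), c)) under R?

cons(cons(pair(c, c), c), pair(cons(0, 0), c))

1. cons(cons(q(pair(c, c)), c), m(0, cons(0, pair(pair(cons(0, 0), c), pair(c, m(cons(c, 0), 0, cons(pair(c, 0), cons(c, c)))))), c))  →  cons(cons(pair(c, c), c), m(0, cons(0, pair(pair(cons(0, 0), c), pair(c, m(cons(c, 0), 0, cons(pair(c, 0), cons(c, c)))))), c))   [R1 at 1.1]
2. cons(cons(pair(c, c), c), m(0, cons(0, pair(pair(cons(0, 0), c), pair(c, m(cons(c, 0), 0, cons(pair(c, 0), cons(c, c)))))), c))  →  cons(cons(pair(c, c), c), pair(cons(0, 0), c))   [R2 at 2]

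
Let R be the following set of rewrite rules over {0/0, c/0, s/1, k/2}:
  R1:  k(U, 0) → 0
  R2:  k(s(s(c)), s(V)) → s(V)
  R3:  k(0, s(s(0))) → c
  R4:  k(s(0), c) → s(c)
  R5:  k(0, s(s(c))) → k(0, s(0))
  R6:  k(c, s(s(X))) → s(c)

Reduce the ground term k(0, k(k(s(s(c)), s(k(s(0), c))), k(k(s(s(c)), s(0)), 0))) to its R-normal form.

1. k(0, k(k(s(s(c)), s(k(s(0), c))), k(k(s(s(c)), s(0)), 0)))  →  k(0, k(s(k(s(0), c)), k(k(s(s(c)), s(0)), 0)))   [R2 at 2.1]
2. k(0, k(s(k(s(0), c)), k(k(s(s(c)), s(0)), 0)))  →  k(0, k(s(s(c)), k(k(s(s(c)), s(0)), 0)))   [R4 at 2.1.1]
3. k(0, k(s(s(c)), k(k(s(s(c)), s(0)), 0)))  →  k(0, k(s(s(c)), 0))   [R1 at 2.2]
4. k(0, k(s(s(c)), 0))  →  k(0, 0)   [R1 at 2]
5. k(0, 0)  →  0   [R1 at ε]

0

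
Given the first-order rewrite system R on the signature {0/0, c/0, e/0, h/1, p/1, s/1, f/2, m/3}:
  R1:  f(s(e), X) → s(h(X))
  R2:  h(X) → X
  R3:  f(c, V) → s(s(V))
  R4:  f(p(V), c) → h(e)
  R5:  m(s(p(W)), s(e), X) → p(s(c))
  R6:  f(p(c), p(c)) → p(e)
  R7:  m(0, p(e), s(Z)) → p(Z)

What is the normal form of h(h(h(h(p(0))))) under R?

1. h(h(h(h(p(0)))))  →  h(h(h(p(0))))   [R2 at ε]
2. h(h(h(p(0))))  →  h(h(p(0)))   [R2 at ε]
3. h(h(p(0)))  →  h(p(0))   [R2 at ε]
4. h(p(0))  →  p(0)   [R2 at ε]

p(0)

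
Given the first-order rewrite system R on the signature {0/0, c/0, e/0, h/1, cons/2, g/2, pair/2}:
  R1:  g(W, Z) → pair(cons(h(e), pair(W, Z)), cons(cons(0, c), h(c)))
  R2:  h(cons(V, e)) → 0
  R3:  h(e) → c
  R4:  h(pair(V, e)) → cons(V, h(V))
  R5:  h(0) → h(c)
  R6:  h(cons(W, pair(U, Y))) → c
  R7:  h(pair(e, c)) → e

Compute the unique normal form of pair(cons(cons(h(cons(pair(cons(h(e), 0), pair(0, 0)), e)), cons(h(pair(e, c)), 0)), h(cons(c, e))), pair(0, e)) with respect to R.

1. pair(cons(cons(h(cons(pair(cons(h(e), 0), pair(0, 0)), e)), cons(h(pair(e, c)), 0)), h(cons(c, e))), pair(0, e))  →  pair(cons(cons(0, cons(h(pair(e, c)), 0)), h(cons(c, e))), pair(0, e))   [R2 at 1.1.1]
2. pair(cons(cons(0, cons(h(pair(e, c)), 0)), h(cons(c, e))), pair(0, e))  →  pair(cons(cons(0, cons(e, 0)), h(cons(c, e))), pair(0, e))   [R7 at 1.1.2.1]
3. pair(cons(cons(0, cons(e, 0)), h(cons(c, e))), pair(0, e))  →  pair(cons(cons(0, cons(e, 0)), 0), pair(0, e))   [R2 at 1.2]

pair(cons(cons(0, cons(e, 0)), 0), pair(0, e))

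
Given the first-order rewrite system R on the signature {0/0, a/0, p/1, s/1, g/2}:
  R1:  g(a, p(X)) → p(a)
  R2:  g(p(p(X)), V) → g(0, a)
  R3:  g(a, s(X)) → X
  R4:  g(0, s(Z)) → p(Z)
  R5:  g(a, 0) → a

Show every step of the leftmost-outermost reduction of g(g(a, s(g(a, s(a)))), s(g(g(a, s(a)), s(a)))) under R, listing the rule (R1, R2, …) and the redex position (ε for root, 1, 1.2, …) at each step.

a

1. g(g(a, s(g(a, s(a)))), s(g(g(a, s(a)), s(a))))  →  g(g(a, s(a)), s(g(g(a, s(a)), s(a))))   [R3 at 1]
2. g(g(a, s(a)), s(g(g(a, s(a)), s(a))))  →  g(a, s(g(g(a, s(a)), s(a))))   [R3 at 1]
3. g(a, s(g(g(a, s(a)), s(a))))  →  g(g(a, s(a)), s(a))   [R3 at ε]
4. g(g(a, s(a)), s(a))  →  g(a, s(a))   [R3 at 1]
5. g(a, s(a))  →  a   [R3 at ε]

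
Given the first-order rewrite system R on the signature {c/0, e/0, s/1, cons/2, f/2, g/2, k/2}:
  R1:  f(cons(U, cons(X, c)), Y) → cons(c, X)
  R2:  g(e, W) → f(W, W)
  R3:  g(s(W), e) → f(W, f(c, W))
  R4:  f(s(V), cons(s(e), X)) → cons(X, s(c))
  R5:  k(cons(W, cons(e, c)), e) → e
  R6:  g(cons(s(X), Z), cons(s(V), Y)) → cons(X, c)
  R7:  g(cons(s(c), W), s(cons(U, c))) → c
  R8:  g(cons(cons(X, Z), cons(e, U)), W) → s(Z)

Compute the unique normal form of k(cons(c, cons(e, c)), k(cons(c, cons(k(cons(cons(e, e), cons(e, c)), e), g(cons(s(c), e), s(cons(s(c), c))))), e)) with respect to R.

e

1. k(cons(c, cons(e, c)), k(cons(c, cons(k(cons(cons(e, e), cons(e, c)), e), g(cons(s(c), e), s(cons(s(c), c))))), e))  →  k(cons(c, cons(e, c)), k(cons(c, cons(e, g(cons(s(c), e), s(cons(s(c), c))))), e))   [R5 at 2.1.2.1]
2. k(cons(c, cons(e, c)), k(cons(c, cons(e, g(cons(s(c), e), s(cons(s(c), c))))), e))  →  k(cons(c, cons(e, c)), k(cons(c, cons(e, c)), e))   [R7 at 2.1.2.2]
3. k(cons(c, cons(e, c)), k(cons(c, cons(e, c)), e))  →  k(cons(c, cons(e, c)), e)   [R5 at 2]
4. k(cons(c, cons(e, c)), e)  →  e   [R5 at ε]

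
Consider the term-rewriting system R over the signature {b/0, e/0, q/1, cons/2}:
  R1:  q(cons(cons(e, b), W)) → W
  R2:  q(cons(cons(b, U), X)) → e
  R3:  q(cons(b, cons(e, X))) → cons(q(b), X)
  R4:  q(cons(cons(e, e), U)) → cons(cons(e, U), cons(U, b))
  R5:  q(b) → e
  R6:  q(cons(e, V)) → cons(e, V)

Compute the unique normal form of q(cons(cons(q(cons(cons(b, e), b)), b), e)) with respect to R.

e

1. q(cons(cons(q(cons(cons(b, e), b)), b), e))  →  q(cons(cons(e, b), e))   [R2 at 1.1.1]
2. q(cons(cons(e, b), e))  →  e   [R1 at ε]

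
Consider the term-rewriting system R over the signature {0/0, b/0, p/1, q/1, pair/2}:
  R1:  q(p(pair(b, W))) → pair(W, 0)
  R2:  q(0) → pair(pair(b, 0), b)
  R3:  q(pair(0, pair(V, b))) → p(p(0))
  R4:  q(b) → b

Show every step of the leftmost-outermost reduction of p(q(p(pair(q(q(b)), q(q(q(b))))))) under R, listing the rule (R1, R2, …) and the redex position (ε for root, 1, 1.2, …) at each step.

p(pair(b, 0))

1. p(q(p(pair(q(q(b)), q(q(q(b)))))))  →  p(q(p(pair(q(b), q(q(q(b)))))))   [R4 at 1.1.1.1.1]
2. p(q(p(pair(q(b), q(q(q(b)))))))  →  p(q(p(pair(b, q(q(q(b)))))))   [R4 at 1.1.1.1]
3. p(q(p(pair(b, q(q(q(b)))))))  →  p(pair(q(q(q(b))), 0))   [R1 at 1]
4. p(pair(q(q(q(b))), 0))  →  p(pair(q(q(b)), 0))   [R4 at 1.1.1.1]
5. p(pair(q(q(b)), 0))  →  p(pair(q(b), 0))   [R4 at 1.1.1]
6. p(pair(q(b), 0))  →  p(pair(b, 0))   [R4 at 1.1]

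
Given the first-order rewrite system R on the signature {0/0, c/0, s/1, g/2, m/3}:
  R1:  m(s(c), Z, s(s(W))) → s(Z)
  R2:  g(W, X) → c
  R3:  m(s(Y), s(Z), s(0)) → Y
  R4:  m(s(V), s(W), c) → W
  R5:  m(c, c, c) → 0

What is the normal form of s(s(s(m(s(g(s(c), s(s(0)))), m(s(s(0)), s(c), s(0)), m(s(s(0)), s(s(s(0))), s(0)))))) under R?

s(s(s(c)))

1. s(s(s(m(s(g(s(c), s(s(0)))), m(s(s(0)), s(c), s(0)), m(s(s(0)), s(s(s(0))), s(0))))))  →  s(s(s(m(s(c), m(s(s(0)), s(c), s(0)), m(s(s(0)), s(s(s(0))), s(0))))))   [R2 at 1.1.1.1.1]
2. s(s(s(m(s(c), m(s(s(0)), s(c), s(0)), m(s(s(0)), s(s(s(0))), s(0))))))  →  s(s(s(m(s(c), s(0), m(s(s(0)), s(s(s(0))), s(0))))))   [R3 at 1.1.1.2]
3. s(s(s(m(s(c), s(0), m(s(s(0)), s(s(s(0))), s(0))))))  →  s(s(s(m(s(c), s(0), s(0)))))   [R3 at 1.1.1.3]
4. s(s(s(m(s(c), s(0), s(0)))))  →  s(s(s(c)))   [R3 at 1.1.1]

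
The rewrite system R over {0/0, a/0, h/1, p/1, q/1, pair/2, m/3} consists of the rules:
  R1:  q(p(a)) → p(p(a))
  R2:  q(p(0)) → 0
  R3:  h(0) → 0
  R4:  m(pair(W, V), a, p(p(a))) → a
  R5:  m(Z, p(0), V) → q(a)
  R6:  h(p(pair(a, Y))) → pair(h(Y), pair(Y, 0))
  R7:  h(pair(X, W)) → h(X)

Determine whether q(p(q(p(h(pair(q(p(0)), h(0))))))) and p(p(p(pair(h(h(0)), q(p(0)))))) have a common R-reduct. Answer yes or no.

Reduce t₁ = q(p(q(p(h(pair(q(p(0)), h(0))))))):
1. q(p(q(p(h(pair(q(p(0)), h(0)))))))  →  q(p(q(p(h(q(p(0)))))))   [R7 at 1.1.1.1]
2. q(p(q(p(h(q(p(0)))))))  →  q(p(q(p(h(0)))))   [R2 at 1.1.1.1.1]
3. q(p(q(p(h(0)))))  →  q(p(q(p(0))))   [R3 at 1.1.1.1]
4. q(p(q(p(0))))  →  q(p(0))   [R2 at 1.1]
5. q(p(0))  →  0   [R2 at ε]

Reduce t₂ = p(p(p(pair(h(h(0)), q(p(0)))))):
1. p(p(p(pair(h(h(0)), q(p(0))))))  →  p(p(p(pair(h(0), q(p(0))))))   [R3 at 1.1.1.1.1]
2. p(p(p(pair(h(0), q(p(0))))))  →  p(p(p(pair(0, q(p(0))))))   [R3 at 1.1.1.1]
3. p(p(p(pair(0, q(p(0))))))  →  p(p(p(pair(0, 0))))   [R2 at 1.1.1.2]

no — NF(t₁) = 0, NF(t₂) = p(p(p(pair(0, 0))))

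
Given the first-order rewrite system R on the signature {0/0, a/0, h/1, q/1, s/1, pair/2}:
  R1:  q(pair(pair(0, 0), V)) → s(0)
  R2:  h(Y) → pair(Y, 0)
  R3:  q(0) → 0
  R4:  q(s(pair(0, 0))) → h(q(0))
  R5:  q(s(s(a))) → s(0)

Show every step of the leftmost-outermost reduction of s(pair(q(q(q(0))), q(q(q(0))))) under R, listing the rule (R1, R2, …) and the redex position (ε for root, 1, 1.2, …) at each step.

1. s(pair(q(q(q(0))), q(q(q(0)))))  →  s(pair(q(q(0)), q(q(q(0)))))   [R3 at 1.1.1.1]
2. s(pair(q(q(0)), q(q(q(0)))))  →  s(pair(q(0), q(q(q(0)))))   [R3 at 1.1.1]
3. s(pair(q(0), q(q(q(0)))))  →  s(pair(0, q(q(q(0)))))   [R3 at 1.1]
4. s(pair(0, q(q(q(0)))))  →  s(pair(0, q(q(0))))   [R3 at 1.2.1.1]
5. s(pair(0, q(q(0))))  →  s(pair(0, q(0)))   [R3 at 1.2.1]
6. s(pair(0, q(0)))  →  s(pair(0, 0))   [R3 at 1.2]

s(pair(0, 0))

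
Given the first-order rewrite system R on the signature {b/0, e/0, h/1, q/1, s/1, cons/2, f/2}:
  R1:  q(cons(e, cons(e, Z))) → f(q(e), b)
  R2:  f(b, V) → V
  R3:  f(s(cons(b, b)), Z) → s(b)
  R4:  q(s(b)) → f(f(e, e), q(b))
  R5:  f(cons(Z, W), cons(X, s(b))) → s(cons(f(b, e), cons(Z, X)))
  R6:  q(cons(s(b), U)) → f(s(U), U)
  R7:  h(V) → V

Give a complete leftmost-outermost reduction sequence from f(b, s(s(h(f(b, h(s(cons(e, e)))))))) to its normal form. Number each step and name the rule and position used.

s(s(s(cons(e, e))))

1. f(b, s(s(h(f(b, h(s(cons(e, e))))))))  →  s(s(h(f(b, h(s(cons(e, e)))))))   [R2 at ε]
2. s(s(h(f(b, h(s(cons(e, e)))))))  →  s(s(f(b, h(s(cons(e, e))))))   [R7 at 1.1]
3. s(s(f(b, h(s(cons(e, e))))))  →  s(s(h(s(cons(e, e)))))   [R2 at 1.1]
4. s(s(h(s(cons(e, e)))))  →  s(s(s(cons(e, e))))   [R7 at 1.1]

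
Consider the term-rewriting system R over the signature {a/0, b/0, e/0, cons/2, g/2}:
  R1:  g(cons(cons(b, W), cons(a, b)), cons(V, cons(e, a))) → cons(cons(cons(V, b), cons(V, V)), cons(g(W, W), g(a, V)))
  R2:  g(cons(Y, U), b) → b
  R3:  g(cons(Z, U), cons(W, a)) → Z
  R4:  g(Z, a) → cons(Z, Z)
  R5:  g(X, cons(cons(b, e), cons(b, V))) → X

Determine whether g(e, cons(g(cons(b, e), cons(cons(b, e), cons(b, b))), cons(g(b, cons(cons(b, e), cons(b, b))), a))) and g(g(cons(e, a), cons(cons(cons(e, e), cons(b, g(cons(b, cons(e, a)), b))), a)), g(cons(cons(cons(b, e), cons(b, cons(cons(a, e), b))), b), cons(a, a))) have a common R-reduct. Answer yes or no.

yes — NF(t₁) = e, NF(t₂) = e

Reduce t₁ = g(e, cons(g(cons(b, e), cons(cons(b, e), cons(b, b))), cons(g(b, cons(cons(b, e), cons(b, b))), a))):
1. g(e, cons(g(cons(b, e), cons(cons(b, e), cons(b, b))), cons(g(b, cons(cons(b, e), cons(b, b))), a)))  →  g(e, cons(cons(b, e), cons(g(b, cons(cons(b, e), cons(b, b))), a)))   [R5 at 2.1]
2. g(e, cons(cons(b, e), cons(g(b, cons(cons(b, e), cons(b, b))), a)))  →  g(e, cons(cons(b, e), cons(b, a)))   [R5 at 2.2.1]
3. g(e, cons(cons(b, e), cons(b, a)))  →  e   [R5 at ε]

Reduce t₂ = g(g(cons(e, a), cons(cons(cons(e, e), cons(b, g(cons(b, cons(e, a)), b))), a)), g(cons(cons(cons(b, e), cons(b, cons(cons(a, e), b))), b), cons(a, a))):
1. g(g(cons(e, a), cons(cons(cons(e, e), cons(b, g(cons(b, cons(e, a)), b))), a)), g(cons(cons(cons(b, e), cons(b, cons(cons(a, e), b))), b), cons(a, a)))  →  g(e, g(cons(cons(cons(b, e), cons(b, cons(cons(a, e), b))), b), cons(a, a)))   [R3 at 1]
2. g(e, g(cons(cons(cons(b, e), cons(b, cons(cons(a, e), b))), b), cons(a, a)))  →  g(e, cons(cons(b, e), cons(b, cons(cons(a, e), b))))   [R3 at 2]
3. g(e, cons(cons(b, e), cons(b, cons(cons(a, e), b))))  →  e   [R5 at ε]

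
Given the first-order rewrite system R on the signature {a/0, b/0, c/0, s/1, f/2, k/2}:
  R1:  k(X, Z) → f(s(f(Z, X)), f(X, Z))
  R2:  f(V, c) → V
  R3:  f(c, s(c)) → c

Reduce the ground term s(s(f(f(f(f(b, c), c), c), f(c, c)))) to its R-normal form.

1. s(s(f(f(f(f(b, c), c), c), f(c, c))))  →  s(s(f(f(f(b, c), c), f(c, c))))   [R2 at 1.1.1]
2. s(s(f(f(f(b, c), c), f(c, c))))  →  s(s(f(f(b, c), f(c, c))))   [R2 at 1.1.1]
3. s(s(f(f(b, c), f(c, c))))  →  s(s(f(b, f(c, c))))   [R2 at 1.1.1]
4. s(s(f(b, f(c, c))))  →  s(s(f(b, c)))   [R2 at 1.1.2]
5. s(s(f(b, c)))  →  s(s(b))   [R2 at 1.1]

s(s(b))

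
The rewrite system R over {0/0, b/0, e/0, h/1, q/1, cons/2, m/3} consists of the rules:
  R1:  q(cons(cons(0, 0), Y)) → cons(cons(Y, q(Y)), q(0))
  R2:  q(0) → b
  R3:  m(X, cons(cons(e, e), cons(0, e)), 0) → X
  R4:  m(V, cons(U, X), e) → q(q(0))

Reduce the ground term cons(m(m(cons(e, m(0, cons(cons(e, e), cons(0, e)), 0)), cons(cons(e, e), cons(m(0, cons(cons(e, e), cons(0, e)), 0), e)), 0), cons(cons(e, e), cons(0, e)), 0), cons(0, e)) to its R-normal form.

1. cons(m(m(cons(e, m(0, cons(cons(e, e), cons(0, e)), 0)), cons(cons(e, e), cons(m(0, cons(cons(e, e), cons(0, e)), 0), e)), 0), cons(cons(e, e), cons(0, e)), 0), cons(0, e))  →  cons(m(cons(e, m(0, cons(cons(e, e), cons(0, e)), 0)), cons(cons(e, e), cons(m(0, cons(cons(e, e), cons(0, e)), 0), e)), 0), cons(0, e))   [R3 at 1]
2. cons(m(cons(e, m(0, cons(cons(e, e), cons(0, e)), 0)), cons(cons(e, e), cons(m(0, cons(cons(e, e), cons(0, e)), 0), e)), 0), cons(0, e))  →  cons(m(cons(e, 0), cons(cons(e, e), cons(m(0, cons(cons(e, e), cons(0, e)), 0), e)), 0), cons(0, e))   [R3 at 1.1.2]
3. cons(m(cons(e, 0), cons(cons(e, e), cons(m(0, cons(cons(e, e), cons(0, e)), 0), e)), 0), cons(0, e))  →  cons(m(cons(e, 0), cons(cons(e, e), cons(0, e)), 0), cons(0, e))   [R3 at 1.2.2.1]
4. cons(m(cons(e, 0), cons(cons(e, e), cons(0, e)), 0), cons(0, e))  →  cons(cons(e, 0), cons(0, e))   [R3 at 1]

cons(cons(e, 0), cons(0, e))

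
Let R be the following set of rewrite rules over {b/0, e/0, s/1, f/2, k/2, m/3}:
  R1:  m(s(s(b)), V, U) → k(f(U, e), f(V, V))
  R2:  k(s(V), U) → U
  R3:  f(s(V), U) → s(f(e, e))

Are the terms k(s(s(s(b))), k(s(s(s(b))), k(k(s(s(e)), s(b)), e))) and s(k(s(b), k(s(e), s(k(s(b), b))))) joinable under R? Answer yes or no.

no — NF(t₁) = e, NF(t₂) = s(s(b))

Reduce t₁ = k(s(s(s(b))), k(s(s(s(b))), k(k(s(s(e)), s(b)), e))):
1. k(s(s(s(b))), k(s(s(s(b))), k(k(s(s(e)), s(b)), e)))  →  k(s(s(s(b))), k(k(s(s(e)), s(b)), e))   [R2 at ε]
2. k(s(s(s(b))), k(k(s(s(e)), s(b)), e))  →  k(k(s(s(e)), s(b)), e)   [R2 at ε]
3. k(k(s(s(e)), s(b)), e)  →  k(s(b), e)   [R2 at 1]
4. k(s(b), e)  →  e   [R2 at ε]

Reduce t₂ = s(k(s(b), k(s(e), s(k(s(b), b))))):
1. s(k(s(b), k(s(e), s(k(s(b), b)))))  →  s(k(s(e), s(k(s(b), b))))   [R2 at 1]
2. s(k(s(e), s(k(s(b), b))))  →  s(s(k(s(b), b)))   [R2 at 1]
3. s(s(k(s(b), b)))  →  s(s(b))   [R2 at 1.1]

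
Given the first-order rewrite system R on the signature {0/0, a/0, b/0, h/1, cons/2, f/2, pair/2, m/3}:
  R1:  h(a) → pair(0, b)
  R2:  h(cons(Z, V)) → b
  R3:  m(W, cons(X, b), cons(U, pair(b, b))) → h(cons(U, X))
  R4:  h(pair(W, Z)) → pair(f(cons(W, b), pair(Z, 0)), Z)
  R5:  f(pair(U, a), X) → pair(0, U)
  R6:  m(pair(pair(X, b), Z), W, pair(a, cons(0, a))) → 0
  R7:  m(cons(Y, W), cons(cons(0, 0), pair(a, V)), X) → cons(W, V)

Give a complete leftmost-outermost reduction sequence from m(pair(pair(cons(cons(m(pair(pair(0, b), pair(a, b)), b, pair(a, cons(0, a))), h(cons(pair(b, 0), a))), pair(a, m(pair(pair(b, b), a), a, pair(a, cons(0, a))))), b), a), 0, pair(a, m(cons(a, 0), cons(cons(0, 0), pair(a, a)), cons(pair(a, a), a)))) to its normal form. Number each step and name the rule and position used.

1. m(pair(pair(cons(cons(m(pair(pair(0, b), pair(a, b)), b, pair(a, cons(0, a))), h(cons(pair(b, 0), a))), pair(a, m(pair(pair(b, b), a), a, pair(a, cons(0, a))))), b), a), 0, pair(a, m(cons(a, 0), cons(cons(0, 0), pair(a, a)), cons(pair(a, a), a))))  →  m(pair(pair(cons(cons(0, h(cons(pair(b, 0), a))), pair(a, m(pair(pair(b, b), a), a, pair(a, cons(0, a))))), b), a), 0, pair(a, m(cons(a, 0), cons(cons(0, 0), pair(a, a)), cons(pair(a, a), a))))   [R6 at 1.1.1.1.1]
2. m(pair(pair(cons(cons(0, h(cons(pair(b, 0), a))), pair(a, m(pair(pair(b, b), a), a, pair(a, cons(0, a))))), b), a), 0, pair(a, m(cons(a, 0), cons(cons(0, 0), pair(a, a)), cons(pair(a, a), a))))  →  m(pair(pair(cons(cons(0, b), pair(a, m(pair(pair(b, b), a), a, pair(a, cons(0, a))))), b), a), 0, pair(a, m(cons(a, 0), cons(cons(0, 0), pair(a, a)), cons(pair(a, a), a))))   [R2 at 1.1.1.1.2]
3. m(pair(pair(cons(cons(0, b), pair(a, m(pair(pair(b, b), a), a, pair(a, cons(0, a))))), b), a), 0, pair(a, m(cons(a, 0), cons(cons(0, 0), pair(a, a)), cons(pair(a, a), a))))  →  m(pair(pair(cons(cons(0, b), pair(a, 0)), b), a), 0, pair(a, m(cons(a, 0), cons(cons(0, 0), pair(a, a)), cons(pair(a, a), a))))   [R6 at 1.1.1.2.2]
4. m(pair(pair(cons(cons(0, b), pair(a, 0)), b), a), 0, pair(a, m(cons(a, 0), cons(cons(0, 0), pair(a, a)), cons(pair(a, a), a))))  →  m(pair(pair(cons(cons(0, b), pair(a, 0)), b), a), 0, pair(a, cons(0, a)))   [R7 at 3.2]
5. m(pair(pair(cons(cons(0, b), pair(a, 0)), b), a), 0, pair(a, cons(0, a)))  →  0   [R6 at ε]

0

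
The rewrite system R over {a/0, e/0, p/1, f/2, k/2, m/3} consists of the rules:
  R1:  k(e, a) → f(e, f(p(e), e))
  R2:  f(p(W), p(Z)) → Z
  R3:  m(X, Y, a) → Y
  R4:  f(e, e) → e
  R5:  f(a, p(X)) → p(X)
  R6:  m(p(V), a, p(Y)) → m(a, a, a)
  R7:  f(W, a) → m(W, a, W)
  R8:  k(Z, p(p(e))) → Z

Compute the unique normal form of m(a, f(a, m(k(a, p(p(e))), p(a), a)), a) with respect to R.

1. m(a, f(a, m(k(a, p(p(e))), p(a), a)), a)  →  f(a, m(k(a, p(p(e))), p(a), a))   [R3 at ε]
2. f(a, m(k(a, p(p(e))), p(a), a))  →  f(a, p(a))   [R3 at 2]
3. f(a, p(a))  →  p(a)   [R5 at ε]

p(a)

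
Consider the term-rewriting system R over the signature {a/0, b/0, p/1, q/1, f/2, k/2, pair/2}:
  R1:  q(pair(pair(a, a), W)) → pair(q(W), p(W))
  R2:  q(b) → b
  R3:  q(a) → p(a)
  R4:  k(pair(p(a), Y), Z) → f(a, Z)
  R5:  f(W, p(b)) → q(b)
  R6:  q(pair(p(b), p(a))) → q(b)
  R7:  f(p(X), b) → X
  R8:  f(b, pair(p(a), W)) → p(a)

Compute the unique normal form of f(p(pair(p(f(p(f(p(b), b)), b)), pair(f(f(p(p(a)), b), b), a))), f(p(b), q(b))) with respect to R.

pair(p(b), pair(a, a))

1. f(p(pair(p(f(p(f(p(b), b)), b)), pair(f(f(p(p(a)), b), b), a))), f(p(b), q(b)))  →  f(p(pair(p(f(p(b), b)), pair(f(f(p(p(a)), b), b), a))), f(p(b), q(b)))   [R7 at 1.1.1.1]
2. f(p(pair(p(f(p(b), b)), pair(f(f(p(p(a)), b), b), a))), f(p(b), q(b)))  →  f(p(pair(p(b), pair(f(f(p(p(a)), b), b), a))), f(p(b), q(b)))   [R7 at 1.1.1.1]
3. f(p(pair(p(b), pair(f(f(p(p(a)), b), b), a))), f(p(b), q(b)))  →  f(p(pair(p(b), pair(f(p(a), b), a))), f(p(b), q(b)))   [R7 at 1.1.2.1.1]
4. f(p(pair(p(b), pair(f(p(a), b), a))), f(p(b), q(b)))  →  f(p(pair(p(b), pair(a, a))), f(p(b), q(b)))   [R7 at 1.1.2.1]
5. f(p(pair(p(b), pair(a, a))), f(p(b), q(b)))  →  f(p(pair(p(b), pair(a, a))), f(p(b), b))   [R2 at 2.2]
6. f(p(pair(p(b), pair(a, a))), f(p(b), b))  →  f(p(pair(p(b), pair(a, a))), b)   [R7 at 2]
7. f(p(pair(p(b), pair(a, a))), b)  →  pair(p(b), pair(a, a))   [R7 at ε]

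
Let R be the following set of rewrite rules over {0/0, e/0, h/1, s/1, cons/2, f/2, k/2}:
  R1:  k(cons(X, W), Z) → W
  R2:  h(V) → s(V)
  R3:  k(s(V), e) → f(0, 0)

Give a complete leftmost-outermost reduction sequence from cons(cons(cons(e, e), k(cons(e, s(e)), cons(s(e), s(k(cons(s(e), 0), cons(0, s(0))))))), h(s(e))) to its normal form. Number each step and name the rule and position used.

cons(cons(cons(e, e), s(e)), s(s(e)))

1. cons(cons(cons(e, e), k(cons(e, s(e)), cons(s(e), s(k(cons(s(e), 0), cons(0, s(0))))))), h(s(e)))  →  cons(cons(cons(e, e), s(e)), h(s(e)))   [R1 at 1.2]
2. cons(cons(cons(e, e), s(e)), h(s(e)))  →  cons(cons(cons(e, e), s(e)), s(s(e)))   [R2 at 2]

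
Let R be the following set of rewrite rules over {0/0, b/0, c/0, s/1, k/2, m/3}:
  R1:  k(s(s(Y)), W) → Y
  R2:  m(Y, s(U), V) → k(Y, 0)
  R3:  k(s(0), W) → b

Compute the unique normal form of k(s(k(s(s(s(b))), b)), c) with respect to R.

b

1. k(s(k(s(s(s(b))), b)), c)  →  k(s(s(b)), c)   [R1 at 1.1]
2. k(s(s(b)), c)  →  b   [R1 at ε]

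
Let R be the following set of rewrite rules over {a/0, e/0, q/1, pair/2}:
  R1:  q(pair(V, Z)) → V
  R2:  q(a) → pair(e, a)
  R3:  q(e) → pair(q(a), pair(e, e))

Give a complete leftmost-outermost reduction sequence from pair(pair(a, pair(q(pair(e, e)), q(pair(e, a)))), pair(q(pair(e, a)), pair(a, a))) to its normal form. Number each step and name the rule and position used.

1. pair(pair(a, pair(q(pair(e, e)), q(pair(e, a)))), pair(q(pair(e, a)), pair(a, a)))  →  pair(pair(a, pair(e, q(pair(e, a)))), pair(q(pair(e, a)), pair(a, a)))   [R1 at 1.2.1]
2. pair(pair(a, pair(e, q(pair(e, a)))), pair(q(pair(e, a)), pair(a, a)))  →  pair(pair(a, pair(e, e)), pair(q(pair(e, a)), pair(a, a)))   [R1 at 1.2.2]
3. pair(pair(a, pair(e, e)), pair(q(pair(e, a)), pair(a, a)))  →  pair(pair(a, pair(e, e)), pair(e, pair(a, a)))   [R1 at 2.1]

pair(pair(a, pair(e, e)), pair(e, pair(a, a)))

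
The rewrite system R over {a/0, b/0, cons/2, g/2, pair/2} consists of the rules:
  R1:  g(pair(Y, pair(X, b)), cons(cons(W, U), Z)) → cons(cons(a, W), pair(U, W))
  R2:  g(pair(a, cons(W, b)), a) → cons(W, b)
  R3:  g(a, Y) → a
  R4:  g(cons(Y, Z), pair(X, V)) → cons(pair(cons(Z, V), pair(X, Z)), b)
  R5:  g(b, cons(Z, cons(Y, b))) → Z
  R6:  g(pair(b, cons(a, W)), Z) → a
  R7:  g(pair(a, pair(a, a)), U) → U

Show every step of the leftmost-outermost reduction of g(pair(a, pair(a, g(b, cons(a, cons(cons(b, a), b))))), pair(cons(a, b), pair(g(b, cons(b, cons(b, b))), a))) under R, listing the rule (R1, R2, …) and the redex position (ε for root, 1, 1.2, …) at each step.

1. g(pair(a, pair(a, g(b, cons(a, cons(cons(b, a), b))))), pair(cons(a, b), pair(g(b, cons(b, cons(b, b))), a)))  →  g(pair(a, pair(a, a)), pair(cons(a, b), pair(g(b, cons(b, cons(b, b))), a)))   [R5 at 1.2.2]
2. g(pair(a, pair(a, a)), pair(cons(a, b), pair(g(b, cons(b, cons(b, b))), a)))  →  pair(cons(a, b), pair(g(b, cons(b, cons(b, b))), a))   [R7 at ε]
3. pair(cons(a, b), pair(g(b, cons(b, cons(b, b))), a))  →  pair(cons(a, b), pair(b, a))   [R5 at 2.1]

pair(cons(a, b), pair(b, a))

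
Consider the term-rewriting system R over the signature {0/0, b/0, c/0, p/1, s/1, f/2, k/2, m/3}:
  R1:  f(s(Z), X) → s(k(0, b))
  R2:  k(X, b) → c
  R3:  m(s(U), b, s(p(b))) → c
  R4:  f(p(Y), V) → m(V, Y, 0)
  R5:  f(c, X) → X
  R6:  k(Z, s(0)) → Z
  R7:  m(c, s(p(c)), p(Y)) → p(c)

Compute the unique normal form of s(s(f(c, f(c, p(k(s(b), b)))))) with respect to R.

1. s(s(f(c, f(c, p(k(s(b), b))))))  →  s(s(f(c, p(k(s(b), b)))))   [R5 at 1.1]
2. s(s(f(c, p(k(s(b), b)))))  →  s(s(p(k(s(b), b))))   [R5 at 1.1]
3. s(s(p(k(s(b), b))))  →  s(s(p(c)))   [R2 at 1.1.1]

s(s(p(c)))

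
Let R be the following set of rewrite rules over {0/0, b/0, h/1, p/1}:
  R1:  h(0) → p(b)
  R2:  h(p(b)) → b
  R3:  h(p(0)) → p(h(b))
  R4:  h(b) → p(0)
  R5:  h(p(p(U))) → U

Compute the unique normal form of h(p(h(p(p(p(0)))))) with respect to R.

1. h(p(h(p(p(p(0))))))  →  h(p(p(0)))   [R5 at 1.1]
2. h(p(p(0)))  →  0   [R5 at ε]

0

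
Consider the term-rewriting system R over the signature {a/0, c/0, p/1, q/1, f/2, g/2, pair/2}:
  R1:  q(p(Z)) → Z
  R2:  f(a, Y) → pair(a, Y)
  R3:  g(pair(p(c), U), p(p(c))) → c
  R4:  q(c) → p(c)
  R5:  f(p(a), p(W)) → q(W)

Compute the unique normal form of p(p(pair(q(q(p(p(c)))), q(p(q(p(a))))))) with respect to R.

1. p(p(pair(q(q(p(p(c)))), q(p(q(p(a)))))))  →  p(p(pair(q(p(c)), q(p(q(p(a)))))))   [R1 at 1.1.1.1]
2. p(p(pair(q(p(c)), q(p(q(p(a)))))))  →  p(p(pair(c, q(p(q(p(a)))))))   [R1 at 1.1.1]
3. p(p(pair(c, q(p(q(p(a)))))))  →  p(p(pair(c, q(p(a)))))   [R1 at 1.1.2]
4. p(p(pair(c, q(p(a)))))  →  p(p(pair(c, a)))   [R1 at 1.1.2]

p(p(pair(c, a)))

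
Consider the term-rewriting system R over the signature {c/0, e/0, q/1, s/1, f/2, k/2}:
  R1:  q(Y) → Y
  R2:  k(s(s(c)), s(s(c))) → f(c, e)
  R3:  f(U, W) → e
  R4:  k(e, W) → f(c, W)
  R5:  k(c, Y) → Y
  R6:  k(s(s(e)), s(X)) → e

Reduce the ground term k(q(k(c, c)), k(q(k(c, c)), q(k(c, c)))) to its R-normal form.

1. k(q(k(c, c)), k(q(k(c, c)), q(k(c, c))))  →  k(k(c, c), k(q(k(c, c)), q(k(c, c))))   [R1 at 1]
2. k(k(c, c), k(q(k(c, c)), q(k(c, c))))  →  k(c, k(q(k(c, c)), q(k(c, c))))   [R5 at 1]
3. k(c, k(q(k(c, c)), q(k(c, c))))  →  k(q(k(c, c)), q(k(c, c)))   [R5 at ε]
4. k(q(k(c, c)), q(k(c, c)))  →  k(k(c, c), q(k(c, c)))   [R1 at 1]
5. k(k(c, c), q(k(c, c)))  →  k(c, q(k(c, c)))   [R5 at 1]
6. k(c, q(k(c, c)))  →  q(k(c, c))   [R5 at ε]
7. q(k(c, c))  →  k(c, c)   [R1 at ε]
8. k(c, c)  →  c   [R5 at ε]

c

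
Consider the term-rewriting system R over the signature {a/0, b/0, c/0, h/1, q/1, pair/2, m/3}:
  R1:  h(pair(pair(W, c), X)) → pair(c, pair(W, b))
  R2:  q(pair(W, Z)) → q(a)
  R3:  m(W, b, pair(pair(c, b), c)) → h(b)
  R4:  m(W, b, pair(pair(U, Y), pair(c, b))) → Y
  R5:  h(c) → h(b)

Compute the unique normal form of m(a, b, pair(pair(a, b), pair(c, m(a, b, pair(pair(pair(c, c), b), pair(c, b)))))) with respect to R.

1. m(a, b, pair(pair(a, b), pair(c, m(a, b, pair(pair(pair(c, c), b), pair(c, b))))))  →  m(a, b, pair(pair(a, b), pair(c, b)))   [R4 at 3.2.2]
2. m(a, b, pair(pair(a, b), pair(c, b)))  →  b   [R4 at ε]

b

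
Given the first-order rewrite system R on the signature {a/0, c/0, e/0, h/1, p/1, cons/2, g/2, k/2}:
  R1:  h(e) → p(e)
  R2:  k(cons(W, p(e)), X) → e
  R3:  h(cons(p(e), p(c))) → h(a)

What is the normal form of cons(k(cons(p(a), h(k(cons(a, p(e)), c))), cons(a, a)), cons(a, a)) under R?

1. cons(k(cons(p(a), h(k(cons(a, p(e)), c))), cons(a, a)), cons(a, a))  →  cons(k(cons(p(a), h(e)), cons(a, a)), cons(a, a))   [R2 at 1.1.2.1]
2. cons(k(cons(p(a), h(e)), cons(a, a)), cons(a, a))  →  cons(k(cons(p(a), p(e)), cons(a, a)), cons(a, a))   [R1 at 1.1.2]
3. cons(k(cons(p(a), p(e)), cons(a, a)), cons(a, a))  →  cons(e, cons(a, a))   [R2 at 1]

cons(e, cons(a, a))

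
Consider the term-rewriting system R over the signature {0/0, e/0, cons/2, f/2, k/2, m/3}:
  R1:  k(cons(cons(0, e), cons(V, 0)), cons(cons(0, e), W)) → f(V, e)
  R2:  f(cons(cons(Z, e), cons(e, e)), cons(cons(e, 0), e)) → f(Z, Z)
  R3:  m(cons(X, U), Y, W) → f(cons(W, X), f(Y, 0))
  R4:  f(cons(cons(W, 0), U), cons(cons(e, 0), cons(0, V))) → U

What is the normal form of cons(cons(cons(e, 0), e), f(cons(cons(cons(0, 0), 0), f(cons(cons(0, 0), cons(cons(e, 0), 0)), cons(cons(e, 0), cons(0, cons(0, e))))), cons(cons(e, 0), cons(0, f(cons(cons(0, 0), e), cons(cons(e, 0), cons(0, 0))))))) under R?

1. cons(cons(cons(e, 0), e), f(cons(cons(cons(0, 0), 0), f(cons(cons(0, 0), cons(cons(e, 0), 0)), cons(cons(e, 0), cons(0, cons(0, e))))), cons(cons(e, 0), cons(0, f(cons(cons(0, 0), e), cons(cons(e, 0), cons(0, 0)))))))  →  cons(cons(cons(e, 0), e), f(cons(cons(0, 0), cons(cons(e, 0), 0)), cons(cons(e, 0), cons(0, cons(0, e)))))   [R4 at 2]
2. cons(cons(cons(e, 0), e), f(cons(cons(0, 0), cons(cons(e, 0), 0)), cons(cons(e, 0), cons(0, cons(0, e)))))  →  cons(cons(cons(e, 0), e), cons(cons(e, 0), 0))   [R4 at 2]

cons(cons(cons(e, 0), e), cons(cons(e, 0), 0))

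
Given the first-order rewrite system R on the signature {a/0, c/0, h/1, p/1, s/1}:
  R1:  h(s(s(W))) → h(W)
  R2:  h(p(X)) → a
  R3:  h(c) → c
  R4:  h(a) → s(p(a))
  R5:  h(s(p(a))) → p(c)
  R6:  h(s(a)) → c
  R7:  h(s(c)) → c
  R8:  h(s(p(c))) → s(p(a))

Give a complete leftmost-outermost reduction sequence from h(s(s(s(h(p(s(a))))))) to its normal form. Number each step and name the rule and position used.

1. h(s(s(s(h(p(s(a)))))))  →  h(s(h(p(s(a)))))   [R1 at ε]
2. h(s(h(p(s(a)))))  →  h(s(a))   [R2 at 1.1]
3. h(s(a))  →  c   [R6 at ε]

c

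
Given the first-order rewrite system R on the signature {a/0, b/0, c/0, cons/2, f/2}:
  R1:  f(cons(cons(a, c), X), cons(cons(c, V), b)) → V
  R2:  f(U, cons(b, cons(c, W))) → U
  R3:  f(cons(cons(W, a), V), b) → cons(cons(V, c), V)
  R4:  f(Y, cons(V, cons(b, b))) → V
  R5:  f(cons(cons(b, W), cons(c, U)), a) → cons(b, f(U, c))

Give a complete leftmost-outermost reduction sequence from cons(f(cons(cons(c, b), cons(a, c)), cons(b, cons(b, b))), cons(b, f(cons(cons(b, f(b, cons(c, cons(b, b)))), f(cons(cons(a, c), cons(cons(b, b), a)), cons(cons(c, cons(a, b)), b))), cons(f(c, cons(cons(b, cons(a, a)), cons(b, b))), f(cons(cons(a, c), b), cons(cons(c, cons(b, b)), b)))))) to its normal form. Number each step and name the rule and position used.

1. cons(f(cons(cons(c, b), cons(a, c)), cons(b, cons(b, b))), cons(b, f(cons(cons(b, f(b, cons(c, cons(b, b)))), f(cons(cons(a, c), cons(cons(b, b), a)), cons(cons(c, cons(a, b)), b))), cons(f(c, cons(cons(b, cons(a, a)), cons(b, b))), f(cons(cons(a, c), b), cons(cons(c, cons(b, b)), b))))))  →  cons(b, cons(b, f(cons(cons(b, f(b, cons(c, cons(b, b)))), f(cons(cons(a, c), cons(cons(b, b), a)), cons(cons(c, cons(a, b)), b))), cons(f(c, cons(cons(b, cons(a, a)), cons(b, b))), f(cons(cons(a, c), b), cons(cons(c, cons(b, b)), b))))))   [R4 at 1]
2. cons(b, cons(b, f(cons(cons(b, f(b, cons(c, cons(b, b)))), f(cons(cons(a, c), cons(cons(b, b), a)), cons(cons(c, cons(a, b)), b))), cons(f(c, cons(cons(b, cons(a, a)), cons(b, b))), f(cons(cons(a, c), b), cons(cons(c, cons(b, b)), b))))))  →  cons(b, cons(b, f(cons(cons(b, c), f(cons(cons(a, c), cons(cons(b, b), a)), cons(cons(c, cons(a, b)), b))), cons(f(c, cons(cons(b, cons(a, a)), cons(b, b))), f(cons(cons(a, c), b), cons(cons(c, cons(b, b)), b))))))   [R4 at 2.2.1.1.2]
3. cons(b, cons(b, f(cons(cons(b, c), f(cons(cons(a, c), cons(cons(b, b), a)), cons(cons(c, cons(a, b)), b))), cons(f(c, cons(cons(b, cons(a, a)), cons(b, b))), f(cons(cons(a, c), b), cons(cons(c, cons(b, b)), b))))))  →  cons(b, cons(b, f(cons(cons(b, c), cons(a, b)), cons(f(c, cons(cons(b, cons(a, a)), cons(b, b))), f(cons(cons(a, c), b), cons(cons(c, cons(b, b)), b))))))   [R1 at 2.2.1.2]
4. cons(b, cons(b, f(cons(cons(b, c), cons(a, b)), cons(f(c, cons(cons(b, cons(a, a)), cons(b, b))), f(cons(cons(a, c), b), cons(cons(c, cons(b, b)), b))))))  →  cons(b, cons(b, f(cons(cons(b, c), cons(a, b)), cons(cons(b, cons(a, a)), f(cons(cons(a, c), b), cons(cons(c, cons(b, b)), b))))))   [R4 at 2.2.2.1]
5. cons(b, cons(b, f(cons(cons(b, c), cons(a, b)), cons(cons(b, cons(a, a)), f(cons(cons(a, c), b), cons(cons(c, cons(b, b)), b))))))  →  cons(b, cons(b, f(cons(cons(b, c), cons(a, b)), cons(cons(b, cons(a, a)), cons(b, b)))))   [R1 at 2.2.2.2]
6. cons(b, cons(b, f(cons(cons(b, c), cons(a, b)), cons(cons(b, cons(a, a)), cons(b, b)))))  →  cons(b, cons(b, cons(b, cons(a, a))))   [R4 at 2.2]

cons(b, cons(b, cons(b, cons(a, a))))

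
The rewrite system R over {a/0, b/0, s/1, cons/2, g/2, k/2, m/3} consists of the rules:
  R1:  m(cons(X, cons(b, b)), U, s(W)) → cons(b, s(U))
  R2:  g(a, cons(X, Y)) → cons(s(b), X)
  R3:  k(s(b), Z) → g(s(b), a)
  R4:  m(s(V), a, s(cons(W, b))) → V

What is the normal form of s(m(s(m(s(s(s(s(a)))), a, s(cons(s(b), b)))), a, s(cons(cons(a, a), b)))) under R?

s(s(s(s(a))))

1. s(m(s(m(s(s(s(s(a)))), a, s(cons(s(b), b)))), a, s(cons(cons(a, a), b))))  →  s(m(s(s(s(s(a)))), a, s(cons(s(b), b))))   [R4 at 1]
2. s(m(s(s(s(s(a)))), a, s(cons(s(b), b))))  →  s(s(s(s(a))))   [R4 at 1]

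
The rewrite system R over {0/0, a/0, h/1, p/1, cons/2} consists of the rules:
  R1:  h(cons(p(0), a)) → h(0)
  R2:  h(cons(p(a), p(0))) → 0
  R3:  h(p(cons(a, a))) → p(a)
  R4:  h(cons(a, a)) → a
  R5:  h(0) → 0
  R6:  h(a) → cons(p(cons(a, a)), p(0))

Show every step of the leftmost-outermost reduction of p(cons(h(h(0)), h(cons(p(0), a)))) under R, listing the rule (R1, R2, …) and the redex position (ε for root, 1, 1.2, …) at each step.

1. p(cons(h(h(0)), h(cons(p(0), a))))  →  p(cons(h(0), h(cons(p(0), a))))   [R5 at 1.1.1]
2. p(cons(h(0), h(cons(p(0), a))))  →  p(cons(0, h(cons(p(0), a))))   [R5 at 1.1]
3. p(cons(0, h(cons(p(0), a))))  →  p(cons(0, h(0)))   [R1 at 1.2]
4. p(cons(0, h(0)))  →  p(cons(0, 0))   [R5 at 1.2]

p(cons(0, 0))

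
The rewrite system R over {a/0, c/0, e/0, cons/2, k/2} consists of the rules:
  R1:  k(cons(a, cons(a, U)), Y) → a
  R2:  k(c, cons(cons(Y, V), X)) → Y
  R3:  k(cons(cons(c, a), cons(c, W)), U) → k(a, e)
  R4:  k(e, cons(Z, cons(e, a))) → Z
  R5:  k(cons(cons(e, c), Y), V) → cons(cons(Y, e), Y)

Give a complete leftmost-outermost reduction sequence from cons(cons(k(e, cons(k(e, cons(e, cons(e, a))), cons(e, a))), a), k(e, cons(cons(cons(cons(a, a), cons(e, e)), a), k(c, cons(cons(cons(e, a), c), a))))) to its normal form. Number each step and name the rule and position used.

cons(cons(e, a), cons(cons(cons(a, a), cons(e, e)), a))

1. cons(cons(k(e, cons(k(e, cons(e, cons(e, a))), cons(e, a))), a), k(e, cons(cons(cons(cons(a, a), cons(e, e)), a), k(c, cons(cons(cons(e, a), c), a)))))  →  cons(cons(k(e, cons(e, cons(e, a))), a), k(e, cons(cons(cons(cons(a, a), cons(e, e)), a), k(c, cons(cons(cons(e, a), c), a)))))   [R4 at 1.1]
2. cons(cons(k(e, cons(e, cons(e, a))), a), k(e, cons(cons(cons(cons(a, a), cons(e, e)), a), k(c, cons(cons(cons(e, a), c), a)))))  →  cons(cons(e, a), k(e, cons(cons(cons(cons(a, a), cons(e, e)), a), k(c, cons(cons(cons(e, a), c), a)))))   [R4 at 1.1]
3. cons(cons(e, a), k(e, cons(cons(cons(cons(a, a), cons(e, e)), a), k(c, cons(cons(cons(e, a), c), a)))))  →  cons(cons(e, a), k(e, cons(cons(cons(cons(a, a), cons(e, e)), a), cons(e, a))))   [R2 at 2.2.2]
4. cons(cons(e, a), k(e, cons(cons(cons(cons(a, a), cons(e, e)), a), cons(e, a))))  →  cons(cons(e, a), cons(cons(cons(a, a), cons(e, e)), a))   [R4 at 2]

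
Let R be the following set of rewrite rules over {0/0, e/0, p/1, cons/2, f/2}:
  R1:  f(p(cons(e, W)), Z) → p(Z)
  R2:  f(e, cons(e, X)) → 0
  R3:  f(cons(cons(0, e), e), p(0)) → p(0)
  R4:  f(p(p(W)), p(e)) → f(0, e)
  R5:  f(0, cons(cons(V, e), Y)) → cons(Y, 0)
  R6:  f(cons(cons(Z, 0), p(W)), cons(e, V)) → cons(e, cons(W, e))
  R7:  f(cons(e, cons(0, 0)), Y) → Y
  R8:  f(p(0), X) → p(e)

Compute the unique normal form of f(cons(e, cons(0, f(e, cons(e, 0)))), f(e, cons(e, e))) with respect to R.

0

1. f(cons(e, cons(0, f(e, cons(e, 0)))), f(e, cons(e, e)))  →  f(cons(e, cons(0, 0)), f(e, cons(e, e)))   [R2 at 1.2.2]
2. f(cons(e, cons(0, 0)), f(e, cons(e, e)))  →  f(e, cons(e, e))   [R7 at ε]
3. f(e, cons(e, e))  →  0   [R2 at ε]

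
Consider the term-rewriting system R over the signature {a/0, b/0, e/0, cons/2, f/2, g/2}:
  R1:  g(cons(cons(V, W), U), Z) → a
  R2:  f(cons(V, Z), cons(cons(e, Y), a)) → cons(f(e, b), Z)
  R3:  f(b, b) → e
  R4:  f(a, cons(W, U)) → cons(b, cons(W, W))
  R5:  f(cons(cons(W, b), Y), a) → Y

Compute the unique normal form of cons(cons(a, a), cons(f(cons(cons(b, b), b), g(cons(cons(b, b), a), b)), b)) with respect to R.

cons(cons(a, a), cons(b, b))

1. cons(cons(a, a), cons(f(cons(cons(b, b), b), g(cons(cons(b, b), a), b)), b))  →  cons(cons(a, a), cons(f(cons(cons(b, b), b), a), b))   [R1 at 2.1.2]
2. cons(cons(a, a), cons(f(cons(cons(b, b), b), a), b))  →  cons(cons(a, a), cons(b, b))   [R5 at 2.1]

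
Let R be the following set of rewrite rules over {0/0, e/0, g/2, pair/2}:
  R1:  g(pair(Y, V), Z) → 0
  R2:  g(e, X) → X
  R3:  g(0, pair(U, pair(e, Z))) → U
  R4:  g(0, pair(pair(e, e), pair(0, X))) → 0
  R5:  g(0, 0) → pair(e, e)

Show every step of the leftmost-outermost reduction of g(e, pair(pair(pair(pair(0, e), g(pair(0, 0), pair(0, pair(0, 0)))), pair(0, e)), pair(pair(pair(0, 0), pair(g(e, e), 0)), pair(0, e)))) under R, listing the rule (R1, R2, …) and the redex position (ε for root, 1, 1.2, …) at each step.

1. g(e, pair(pair(pair(pair(0, e), g(pair(0, 0), pair(0, pair(0, 0)))), pair(0, e)), pair(pair(pair(0, 0), pair(g(e, e), 0)), pair(0, e))))  →  pair(pair(pair(pair(0, e), g(pair(0, 0), pair(0, pair(0, 0)))), pair(0, e)), pair(pair(pair(0, 0), pair(g(e, e), 0)), pair(0, e)))   [R2 at ε]
2. pair(pair(pair(pair(0, e), g(pair(0, 0), pair(0, pair(0, 0)))), pair(0, e)), pair(pair(pair(0, 0), pair(g(e, e), 0)), pair(0, e)))  →  pair(pair(pair(pair(0, e), 0), pair(0, e)), pair(pair(pair(0, 0), pair(g(e, e), 0)), pair(0, e)))   [R1 at 1.1.2]
3. pair(pair(pair(pair(0, e), 0), pair(0, e)), pair(pair(pair(0, 0), pair(g(e, e), 0)), pair(0, e)))  →  pair(pair(pair(pair(0, e), 0), pair(0, e)), pair(pair(pair(0, 0), pair(e, 0)), pair(0, e)))   [R2 at 2.1.2.1]

pair(pair(pair(pair(0, e), 0), pair(0, e)), pair(pair(pair(0, 0), pair(e, 0)), pair(0, e)))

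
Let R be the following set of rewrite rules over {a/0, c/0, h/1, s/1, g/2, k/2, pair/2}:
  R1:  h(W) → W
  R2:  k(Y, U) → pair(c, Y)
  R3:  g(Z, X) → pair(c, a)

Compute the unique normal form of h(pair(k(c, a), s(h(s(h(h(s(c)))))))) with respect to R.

1. h(pair(k(c, a), s(h(s(h(h(s(c))))))))  →  pair(k(c, a), s(h(s(h(h(s(c)))))))   [R1 at ε]
2. pair(k(c, a), s(h(s(h(h(s(c)))))))  →  pair(pair(c, c), s(h(s(h(h(s(c)))))))   [R2 at 1]
3. pair(pair(c, c), s(h(s(h(h(s(c)))))))  →  pair(pair(c, c), s(s(h(h(s(c))))))   [R1 at 2.1]
4. pair(pair(c, c), s(s(h(h(s(c))))))  →  pair(pair(c, c), s(s(h(s(c)))))   [R1 at 2.1.1]
5. pair(pair(c, c), s(s(h(s(c)))))  →  pair(pair(c, c), s(s(s(c))))   [R1 at 2.1.1]

pair(pair(c, c), s(s(s(c))))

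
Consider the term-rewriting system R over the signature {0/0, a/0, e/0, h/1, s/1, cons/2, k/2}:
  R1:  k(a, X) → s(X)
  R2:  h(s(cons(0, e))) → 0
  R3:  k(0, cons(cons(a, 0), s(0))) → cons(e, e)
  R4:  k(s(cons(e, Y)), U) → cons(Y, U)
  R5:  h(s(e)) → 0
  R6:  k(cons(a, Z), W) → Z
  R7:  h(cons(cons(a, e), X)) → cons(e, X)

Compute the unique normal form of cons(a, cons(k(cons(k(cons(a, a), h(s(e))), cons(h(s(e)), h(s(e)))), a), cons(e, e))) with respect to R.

cons(a, cons(cons(0, 0), cons(e, e)))

1. cons(a, cons(k(cons(k(cons(a, a), h(s(e))), cons(h(s(e)), h(s(e)))), a), cons(e, e)))  →  cons(a, cons(k(cons(a, cons(h(s(e)), h(s(e)))), a), cons(e, e)))   [R6 at 2.1.1.1]
2. cons(a, cons(k(cons(a, cons(h(s(e)), h(s(e)))), a), cons(e, e)))  →  cons(a, cons(cons(h(s(e)), h(s(e))), cons(e, e)))   [R6 at 2.1]
3. cons(a, cons(cons(h(s(e)), h(s(e))), cons(e, e)))  →  cons(a, cons(cons(0, h(s(e))), cons(e, e)))   [R5 at 2.1.1]
4. cons(a, cons(cons(0, h(s(e))), cons(e, e)))  →  cons(a, cons(cons(0, 0), cons(e, e)))   [R5 at 2.1.2]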